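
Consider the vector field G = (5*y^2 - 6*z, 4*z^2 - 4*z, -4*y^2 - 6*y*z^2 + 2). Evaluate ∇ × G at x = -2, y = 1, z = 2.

(-44, -6, -10)

(∇×G)₁ = ∂G₃/∂y − ∂G₂/∂z = -8*y - 6*z^2 - 8*z + 4
(∇×G)₂ = ∂G₁/∂z − ∂G₃/∂x = -6
(∇×G)₃ = ∂G₂/∂x − ∂G₁/∂y = -10*y
∇×G = (-8*y - 6*z^2 - 8*z + 4, -6, -10*y)
At (-2, 1, 2): (-44, -6, -10).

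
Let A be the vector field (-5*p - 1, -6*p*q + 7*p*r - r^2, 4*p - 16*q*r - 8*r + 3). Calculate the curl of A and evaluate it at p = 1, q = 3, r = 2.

(∇×A)₁ = ∂A₃/∂q − ∂A₂/∂r = -7*p - 14*r
(∇×A)₂ = ∂A₁/∂r − ∂A₃/∂p = -4
(∇×A)₃ = ∂A₂/∂p − ∂A₁/∂q = -6*q + 7*r
∇×A = (-7*p - 14*r, -4, -6*q + 7*r)
At (1, 3, 2): (-35, -4, -4).

(-35, -4, -4)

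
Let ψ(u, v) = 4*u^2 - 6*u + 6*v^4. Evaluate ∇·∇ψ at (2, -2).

∂²ψ/∂u² = 8
∂²ψ/∂v² = 72*v^2
∇²ψ = 72*v^2 + 8
At (2, -2): 296.

296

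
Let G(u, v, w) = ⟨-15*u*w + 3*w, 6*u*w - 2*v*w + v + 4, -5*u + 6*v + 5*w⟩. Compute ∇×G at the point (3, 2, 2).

(-8, -37, 12)

(∇×G)₁ = ∂G₃/∂v − ∂G₂/∂w = -6*u + 2*v + 6
(∇×G)₂ = ∂G₁/∂w − ∂G₃/∂u = -15*u + 8
(∇×G)₃ = ∂G₂/∂u − ∂G₁/∂v = 6*w
∇×G = (-6*u + 2*v + 6, -15*u + 8, 6*w)
At (3, 2, 2): (-8, -37, 12).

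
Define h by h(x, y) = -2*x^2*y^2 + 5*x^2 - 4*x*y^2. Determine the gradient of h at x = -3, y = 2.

(2, -24)

∂h/∂x = -4*x*y^2 + 10*x - 4*y^2
∂h/∂y = -4*x^2*y - 8*x*y
∇h = (-4*x*y^2 + 10*x - 4*y^2, -4*x^2*y - 8*x*y)
At (-3, 2): (2, -24).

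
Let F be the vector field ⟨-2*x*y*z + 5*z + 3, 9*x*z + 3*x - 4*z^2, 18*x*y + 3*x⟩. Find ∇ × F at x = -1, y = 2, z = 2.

(∇×F)₁ = ∂F₃/∂y − ∂F₂/∂z = 9*x + 8*z
(∇×F)₂ = ∂F₁/∂z − ∂F₃/∂x = -2*x*y - 18*y + 2
(∇×F)₃ = ∂F₂/∂x − ∂F₁/∂y = 2*x*z + 9*z + 3
∇×F = (9*x + 8*z, -2*x*y - 18*y + 2, 2*x*z + 9*z + 3)
At (-1, 2, 2): (7, -30, 17).

(7, -30, 17)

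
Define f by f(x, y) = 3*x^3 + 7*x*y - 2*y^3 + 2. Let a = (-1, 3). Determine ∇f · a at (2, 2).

-80

∂f/∂x = 9*x^2 + 7*y
∂f/∂y = 7*x - 6*y^2
∇f at (2, 2) = (50, -10)
∇f · a = (50)(-1) + (-10)(3) = -80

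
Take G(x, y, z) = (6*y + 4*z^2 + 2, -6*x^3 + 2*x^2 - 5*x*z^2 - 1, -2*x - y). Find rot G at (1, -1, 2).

(19, 18, -40)

(∇×G)₁ = ∂G₃/∂y − ∂G₂/∂z = 10*x*z - 1
(∇×G)₂ = ∂G₁/∂z − ∂G₃/∂x = 8*z + 2
(∇×G)₃ = ∂G₂/∂x − ∂G₁/∂y = -18*x^2 + 4*x - 5*z^2 - 6
∇×G = (10*x*z - 1, 8*z + 2, -18*x^2 + 4*x - 5*z^2 - 6)
At (1, -1, 2): (19, 18, -40).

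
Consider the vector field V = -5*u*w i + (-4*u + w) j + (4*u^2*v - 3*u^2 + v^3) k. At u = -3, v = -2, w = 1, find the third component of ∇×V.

(∇×V)_3 = ∂V₂/∂u − ∂V₁/∂v
= -4 − (0)
= -4
At (-3, -2, 1): -4.

-4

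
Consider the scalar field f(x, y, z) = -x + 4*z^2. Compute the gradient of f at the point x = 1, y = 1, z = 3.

(-1, 0, 24)

∂f/∂x = -1
∂f/∂y = 0
∂f/∂z = 8*z
∇f = (-1, 0, 8*z)
At (1, 1, 3): (-1, 0, 24).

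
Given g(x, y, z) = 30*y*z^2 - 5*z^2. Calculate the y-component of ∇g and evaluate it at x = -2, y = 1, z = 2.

120

(∇g)_2 = ∂g/∂y = 30*z^2
At (-2, 1, 2): 120.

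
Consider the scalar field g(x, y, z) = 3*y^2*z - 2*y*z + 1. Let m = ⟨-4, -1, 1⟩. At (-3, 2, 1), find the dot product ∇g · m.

∂g/∂x = 0
∂g/∂y = 6*y*z - 2*z
∂g/∂z = 3*y^2 - 2*y
∇g at (-3, 2, 1) = (0, 10, 8)
∇g · m = (0)(-4) + (10)(-1) + (8)(1) = -2

-2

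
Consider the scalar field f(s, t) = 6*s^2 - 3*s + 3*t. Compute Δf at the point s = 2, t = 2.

∂²f/∂s² = 12
∂²f/∂t² = 0
∇²f = 12
At (2, 2): 12.

12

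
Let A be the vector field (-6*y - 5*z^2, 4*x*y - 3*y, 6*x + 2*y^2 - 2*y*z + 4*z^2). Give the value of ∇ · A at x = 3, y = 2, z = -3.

-19

∂A₁/∂x = 0
∂A₂/∂y = 4*x - 3
∂A₃/∂z = -2*y + 8*z
∇·A = 4*x - 2*y + 8*z - 3
At (3, 2, -3): -19.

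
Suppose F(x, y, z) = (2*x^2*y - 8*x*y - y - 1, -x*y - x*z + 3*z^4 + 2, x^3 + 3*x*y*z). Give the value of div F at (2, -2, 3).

∂F₁/∂x = 4*x*y - 8*y
∂F₂/∂y = -x
∂F₃/∂z = 3*x*y
∇·F = 7*x*y - x - 8*y
At (2, -2, 3): -14.

-14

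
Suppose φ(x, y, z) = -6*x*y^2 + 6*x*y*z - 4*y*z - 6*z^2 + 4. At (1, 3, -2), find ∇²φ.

-24

∂²φ/∂x² = 0
∂²φ/∂y² = -12*x
∂²φ/∂z² = -12
∇²φ = -12*x - 12
At (1, 3, -2): -24.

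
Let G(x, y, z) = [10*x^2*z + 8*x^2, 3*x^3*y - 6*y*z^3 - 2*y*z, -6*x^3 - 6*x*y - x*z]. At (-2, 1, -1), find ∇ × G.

(∇×G)₁ = ∂G₃/∂y − ∂G₂/∂z = -6*x + 18*y*z^2 + 2*y
(∇×G)₂ = ∂G₁/∂z − ∂G₃/∂x = 28*x^2 + 6*y + z
(∇×G)₃ = ∂G₂/∂x − ∂G₁/∂y = 9*x^2*y
∇×G = (-6*x + 18*y*z^2 + 2*y, 28*x^2 + 6*y + z, 9*x^2*y)
At (-2, 1, -1): (32, 117, 36).

(32, 117, 36)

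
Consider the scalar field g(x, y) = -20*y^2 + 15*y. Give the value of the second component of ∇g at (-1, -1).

55

(∇g)_2 = ∂g/∂y = -40*y + 15
At (-1, -1): 55.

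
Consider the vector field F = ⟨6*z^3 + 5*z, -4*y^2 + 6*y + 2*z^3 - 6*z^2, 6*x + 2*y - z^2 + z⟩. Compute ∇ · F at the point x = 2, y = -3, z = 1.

29

∂F₁/∂x = 0
∂F₂/∂y = -8*y + 6
∂F₃/∂z = -2*z + 1
∇·F = -8*y - 2*z + 7
At (2, -3, 1): 29.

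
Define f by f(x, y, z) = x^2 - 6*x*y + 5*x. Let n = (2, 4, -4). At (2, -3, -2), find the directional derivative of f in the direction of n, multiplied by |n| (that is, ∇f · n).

6

∂f/∂x = 2*x - 6*y + 5
∂f/∂y = -6*x
∂f/∂z = 0
∇f at (2, -3, -2) = (27, -12, 0)
∇f · n = (27)(2) + (-12)(4) + (0)(-4) = 6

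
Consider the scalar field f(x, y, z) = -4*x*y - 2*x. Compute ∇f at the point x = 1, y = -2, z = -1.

(6, -4, 0)

∂f/∂x = -4*y - 2
∂f/∂y = -4*x
∂f/∂z = 0
∇f = (-4*y - 2, -4*x, 0)
At (1, -2, -1): (6, -4, 0).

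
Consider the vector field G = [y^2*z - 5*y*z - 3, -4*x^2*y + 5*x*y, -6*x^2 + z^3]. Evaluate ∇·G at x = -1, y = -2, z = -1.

∂G₁/∂x = 0
∂G₂/∂y = -4*x^2 + 5*x
∂G₃/∂z = 3*z^2
∇·G = -4*x^2 + 5*x + 3*z^2
At (-1, -2, -1): -6.

-6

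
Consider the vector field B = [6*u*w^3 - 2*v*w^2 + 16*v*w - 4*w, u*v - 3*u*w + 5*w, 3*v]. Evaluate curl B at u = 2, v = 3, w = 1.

(∇×B)₁ = ∂B₃/∂v − ∂B₂/∂w = 3*u - 2
(∇×B)₂ = ∂B₁/∂w − ∂B₃/∂u = 18*u*w^2 - 4*v*w + 16*v - 4
(∇×B)₃ = ∂B₂/∂u − ∂B₁/∂v = v + 2*w^2 - 19*w
∇×B = (3*u - 2, 18*u*w^2 - 4*v*w + 16*v - 4, v + 2*w^2 - 19*w)
At (2, 3, 1): (4, 68, -14).

(4, 68, -14)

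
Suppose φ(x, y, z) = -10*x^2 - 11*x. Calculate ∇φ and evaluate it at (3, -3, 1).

(-71, 0, 0)

∂φ/∂x = -20*x - 11
∂φ/∂y = 0
∂φ/∂z = 0
∇φ = (-20*x - 11, 0, 0)
At (3, -3, 1): (-71, 0, 0).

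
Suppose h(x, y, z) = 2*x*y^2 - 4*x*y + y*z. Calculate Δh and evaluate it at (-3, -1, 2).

-12

∂²h/∂x² = 0
∂²h/∂y² = 4*x
∂²h/∂z² = 0
∇²h = 4*x
At (-3, -1, 2): -12.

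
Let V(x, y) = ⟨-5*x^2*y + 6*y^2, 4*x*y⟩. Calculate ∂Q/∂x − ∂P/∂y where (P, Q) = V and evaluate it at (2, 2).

∂V₂/∂x = 4*y
∂V₁/∂y = -5*x^2 + 12*y
Scalar curl = 5*x^2 - 8*y
At (2, 2): 4.

4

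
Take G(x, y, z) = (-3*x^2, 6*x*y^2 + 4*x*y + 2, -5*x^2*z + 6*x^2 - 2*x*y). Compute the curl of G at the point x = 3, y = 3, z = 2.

(-6, 30, 66)

(∇×G)₁ = ∂G₃/∂y − ∂G₂/∂z = -2*x
(∇×G)₂ = ∂G₁/∂z − ∂G₃/∂x = 10*x*z - 12*x + 2*y
(∇×G)₃ = ∂G₂/∂x − ∂G₁/∂y = 6*y^2 + 4*y
∇×G = (-2*x, 10*x*z - 12*x + 2*y, 6*y^2 + 4*y)
At (3, 3, 2): (-6, 30, 66).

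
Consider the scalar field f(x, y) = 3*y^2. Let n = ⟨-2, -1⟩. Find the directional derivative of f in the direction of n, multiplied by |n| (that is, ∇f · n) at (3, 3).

-18

∂f/∂x = 0
∂f/∂y = 6*y
∇f at (3, 3) = (0, 18)
∇f · n = (0)(-2) + (18)(-1) = -18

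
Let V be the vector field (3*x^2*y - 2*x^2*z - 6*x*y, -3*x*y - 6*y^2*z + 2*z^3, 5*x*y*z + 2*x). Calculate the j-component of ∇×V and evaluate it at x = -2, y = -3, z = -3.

-55

(∇×V)_2 = ∂V₁/∂z − ∂V₃/∂x
= -2*x^2 − (5*y*z + 2)
= -2*x^2 - 5*y*z - 2
At (-2, -3, -3): -55.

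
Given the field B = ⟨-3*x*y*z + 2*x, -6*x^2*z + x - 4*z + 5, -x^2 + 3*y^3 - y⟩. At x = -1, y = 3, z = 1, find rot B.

(∇×B)₁ = ∂B₃/∂y − ∂B₂/∂z = 6*x^2 + 9*y^2 + 3
(∇×B)₂ = ∂B₁/∂z − ∂B₃/∂x = -3*x*y + 2*x
(∇×B)₃ = ∂B₂/∂x − ∂B₁/∂y = -9*x*z + 1
∇×B = (6*x^2 + 9*y^2 + 3, -3*x*y + 2*x, -9*x*z + 1)
At (-1, 3, 1): (90, 7, 10).

(90, 7, 10)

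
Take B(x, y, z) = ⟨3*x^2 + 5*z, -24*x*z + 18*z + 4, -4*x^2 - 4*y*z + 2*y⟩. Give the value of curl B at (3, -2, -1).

(60, 29, 24)

(∇×B)₁ = ∂B₃/∂y − ∂B₂/∂z = 24*x - 4*z - 16
(∇×B)₂ = ∂B₁/∂z − ∂B₃/∂x = 8*x + 5
(∇×B)₃ = ∂B₂/∂x − ∂B₁/∂y = -24*z
∇×B = (24*x - 4*z - 16, 8*x + 5, -24*z)
At (3, -2, -1): (60, 29, 24).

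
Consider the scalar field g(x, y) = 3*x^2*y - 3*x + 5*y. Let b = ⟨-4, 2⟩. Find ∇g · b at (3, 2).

-68

∂g/∂x = 6*x*y - 3
∂g/∂y = 3*x^2 + 5
∇g at (3, 2) = (33, 32)
∇g · b = (33)(-4) + (32)(2) = -68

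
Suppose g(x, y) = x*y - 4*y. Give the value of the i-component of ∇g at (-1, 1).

1

(∇g)_1 = ∂g/∂x = y
At (-1, 1): 1.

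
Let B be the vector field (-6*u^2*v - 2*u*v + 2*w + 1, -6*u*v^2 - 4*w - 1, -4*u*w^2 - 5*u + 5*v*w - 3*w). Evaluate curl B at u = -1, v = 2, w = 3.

(∇×B)₁ = ∂B₃/∂v − ∂B₂/∂w = 5*w + 4
(∇×B)₂ = ∂B₁/∂w − ∂B₃/∂u = 4*w^2 + 7
(∇×B)₃ = ∂B₂/∂u − ∂B₁/∂v = 6*u^2 + 2*u - 6*v^2
∇×B = (5*w + 4, 4*w^2 + 7, 6*u^2 + 2*u - 6*v^2)
At (-1, 2, 3): (19, 43, -20).

(19, 43, -20)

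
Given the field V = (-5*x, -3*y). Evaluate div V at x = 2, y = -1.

-8

∂V₁/∂x = -5
∂V₂/∂y = -3
∇·V = -8
At (2, -1): -8.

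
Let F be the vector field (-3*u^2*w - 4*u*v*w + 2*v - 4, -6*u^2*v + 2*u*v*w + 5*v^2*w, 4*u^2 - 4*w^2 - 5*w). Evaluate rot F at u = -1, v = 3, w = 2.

(-39, 17, 38)

(∇×F)₁ = ∂F₃/∂v − ∂F₂/∂w = -2*u*v - 5*v^2
(∇×F)₂ = ∂F₁/∂w − ∂F₃/∂u = -3*u^2 - 4*u*v - 8*u
(∇×F)₃ = ∂F₂/∂u − ∂F₁/∂v = -12*u*v + 4*u*w + 2*v*w - 2
∇×F = (-2*u*v - 5*v^2, -3*u^2 - 4*u*v - 8*u, -12*u*v + 4*u*w + 2*v*w - 2)
At (-1, 3, 2): (-39, 17, 38).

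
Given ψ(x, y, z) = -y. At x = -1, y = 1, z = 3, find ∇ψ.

∂ψ/∂x = 0
∂ψ/∂y = -1
∂ψ/∂z = 0
∇ψ = (0, -1, 0)
At (-1, 1, 3): (0, -1, 0).

(0, -1, 0)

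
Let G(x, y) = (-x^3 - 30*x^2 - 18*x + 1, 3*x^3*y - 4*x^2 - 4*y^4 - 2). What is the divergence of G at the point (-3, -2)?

182

∂G₁/∂x = -3*x^2 - 60*x - 18
∂G₂/∂y = 3*x^3 - 16*y^3
∇·G = 3*x^3 - 3*x^2 - 60*x - 16*y^3 - 18
At (-3, -2): 182.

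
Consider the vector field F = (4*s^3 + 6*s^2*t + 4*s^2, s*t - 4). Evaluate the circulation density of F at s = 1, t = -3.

-9

∂F₂/∂s = t
∂F₁/∂t = 6*s^2
Scalar curl = -6*s^2 + t
At (1, -3): -9.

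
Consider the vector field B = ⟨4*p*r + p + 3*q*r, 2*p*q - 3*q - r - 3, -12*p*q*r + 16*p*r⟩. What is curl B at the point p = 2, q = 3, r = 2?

(∇×B)₁ = ∂B₃/∂q − ∂B₂/∂r = -12*p*r + 1
(∇×B)₂ = ∂B₁/∂r − ∂B₃/∂p = 4*p + 12*q*r + 3*q - 16*r
(∇×B)₃ = ∂B₂/∂p − ∂B₁/∂q = 2*q - 3*r
∇×B = (-12*p*r + 1, 4*p + 12*q*r + 3*q - 16*r, 2*q - 3*r)
At (2, 3, 2): (-47, 57, 0).

(-47, 57, 0)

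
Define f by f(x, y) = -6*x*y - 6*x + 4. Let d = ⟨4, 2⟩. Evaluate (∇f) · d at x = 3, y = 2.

∂f/∂x = -6*y - 6
∂f/∂y = -6*x
∇f at (3, 2) = (-18, -18)
∇f · d = (-18)(4) + (-18)(2) = -108

-108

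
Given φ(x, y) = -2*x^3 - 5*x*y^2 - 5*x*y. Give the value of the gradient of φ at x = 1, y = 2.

(-36, -25)

∂φ/∂x = -6*x^2 - 5*y^2 - 5*y
∂φ/∂y = -10*x*y - 5*x
∇φ = (-6*x^2 - 5*y^2 - 5*y, -10*x*y - 5*x)
At (1, 2): (-36, -25).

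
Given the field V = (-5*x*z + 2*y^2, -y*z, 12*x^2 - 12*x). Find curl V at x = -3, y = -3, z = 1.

(∇×V)₁ = ∂V₃/∂y − ∂V₂/∂z = y
(∇×V)₂ = ∂V₁/∂z − ∂V₃/∂x = -29*x + 12
(∇×V)₃ = ∂V₂/∂x − ∂V₁/∂y = -4*y
∇×V = (y, -29*x + 12, -4*y)
At (-3, -3, 1): (-3, 99, 12).

(-3, 99, 12)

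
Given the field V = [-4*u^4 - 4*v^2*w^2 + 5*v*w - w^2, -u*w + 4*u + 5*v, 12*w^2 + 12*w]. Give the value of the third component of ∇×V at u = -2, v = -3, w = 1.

(∇×V)_3 = ∂V₂/∂u − ∂V₁/∂v
= -w + 4 − (-8*v*w^2 + 5*w)
= 8*v*w^2 - 6*w + 4
At (-2, -3, 1): -26.

-26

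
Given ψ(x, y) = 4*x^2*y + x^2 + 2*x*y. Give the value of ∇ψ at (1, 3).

(32, 6)

∂ψ/∂x = 8*x*y + 2*x + 2*y
∂ψ/∂y = 4*x^2 + 2*x
∇ψ = (8*x*y + 2*x + 2*y, 4*x^2 + 2*x)
At (1, 3): (32, 6).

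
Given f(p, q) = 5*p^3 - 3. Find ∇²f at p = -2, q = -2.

-60

∂²f/∂p² = 30*p
∂²f/∂q² = 0
∇²f = 30*p
At (-2, -2): -60.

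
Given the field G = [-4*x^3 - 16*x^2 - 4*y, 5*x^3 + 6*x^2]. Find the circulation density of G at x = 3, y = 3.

∂G₂/∂x = 15*x^2 + 12*x
∂G₁/∂y = -4
Scalar curl = 15*x^2 + 12*x + 4
At (3, 3): 175.

175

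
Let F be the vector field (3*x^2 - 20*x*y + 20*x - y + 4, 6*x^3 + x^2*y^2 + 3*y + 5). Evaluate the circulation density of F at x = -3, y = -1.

97

∂F₂/∂x = 18*x^2 + 2*x*y^2
∂F₁/∂y = -20*x - 1
Scalar curl = 18*x^2 + 2*x*y^2 + 20*x + 1
At (-3, -1): 97.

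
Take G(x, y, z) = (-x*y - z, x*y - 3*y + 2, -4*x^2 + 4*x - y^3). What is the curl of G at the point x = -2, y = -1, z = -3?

(-3, -21, -3)

(∇×G)₁ = ∂G₃/∂y − ∂G₂/∂z = -3*y^2
(∇×G)₂ = ∂G₁/∂z − ∂G₃/∂x = 8*x - 5
(∇×G)₃ = ∂G₂/∂x − ∂G₁/∂y = x + y
∇×G = (-3*y^2, 8*x - 5, x + y)
At (-2, -1, -3): (-3, -21, -3).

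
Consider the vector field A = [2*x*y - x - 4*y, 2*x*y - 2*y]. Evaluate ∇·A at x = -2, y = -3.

∂A₁/∂x = 2*y - 1
∂A₂/∂y = 2*x - 2
∇·A = 2*x + 2*y - 3
At (-2, -3): -13.

-13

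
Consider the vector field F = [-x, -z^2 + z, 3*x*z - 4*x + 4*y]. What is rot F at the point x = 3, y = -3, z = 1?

(∇×F)₁ = ∂F₃/∂y − ∂F₂/∂z = 2*z + 3
(∇×F)₂ = ∂F₁/∂z − ∂F₃/∂x = -3*z + 4
(∇×F)₃ = ∂F₂/∂x − ∂F₁/∂y = 0
∇×F = (2*z + 3, -3*z + 4, 0)
At (3, -3, 1): (5, 1, 0).

(5, 1, 0)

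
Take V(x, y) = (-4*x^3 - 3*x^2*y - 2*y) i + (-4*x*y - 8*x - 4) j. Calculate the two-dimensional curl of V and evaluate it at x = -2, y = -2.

∂V₂/∂x = -4*y - 8
∂V₁/∂y = -3*x^2 - 2
Scalar curl = 3*x^2 - 4*y - 6
At (-2, -2): 14.

14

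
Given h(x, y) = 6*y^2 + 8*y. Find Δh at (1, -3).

∂²h/∂x² = 0
∂²h/∂y² = 12
∇²h = 12
At (1, -3): 12.

12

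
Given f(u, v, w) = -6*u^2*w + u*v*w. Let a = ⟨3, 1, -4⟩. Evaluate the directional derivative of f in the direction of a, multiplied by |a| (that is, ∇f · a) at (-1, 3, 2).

124

∂f/∂u = -12*u*w + v*w
∂f/∂v = u*w
∂f/∂w = -6*u^2 + u*v
∇f at (-1, 3, 2) = (30, -2, -9)
∇f · a = (30)(3) + (-2)(1) + (-9)(-4) = 124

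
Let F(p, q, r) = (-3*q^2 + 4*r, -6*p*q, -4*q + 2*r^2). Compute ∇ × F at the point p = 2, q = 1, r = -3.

(∇×F)₁ = ∂F₃/∂q − ∂F₂/∂r = -4
(∇×F)₂ = ∂F₁/∂r − ∂F₃/∂p = 4
(∇×F)₃ = ∂F₂/∂p − ∂F₁/∂q = 0
∇×F = (-4, 4, 0)
At (2, 1, -3): (-4, 4, 0).

(-4, 4, 0)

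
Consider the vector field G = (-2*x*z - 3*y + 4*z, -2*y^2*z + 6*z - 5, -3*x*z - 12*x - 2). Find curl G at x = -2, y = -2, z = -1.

(2, 17, 3)

(∇×G)₁ = ∂G₃/∂y − ∂G₂/∂z = 2*y^2 - 6
(∇×G)₂ = ∂G₁/∂z − ∂G₃/∂x = -2*x + 3*z + 16
(∇×G)₃ = ∂G₂/∂x − ∂G₁/∂y = 3
∇×G = (2*y^2 - 6, -2*x + 3*z + 16, 3)
At (-2, -2, -1): (2, 17, 3).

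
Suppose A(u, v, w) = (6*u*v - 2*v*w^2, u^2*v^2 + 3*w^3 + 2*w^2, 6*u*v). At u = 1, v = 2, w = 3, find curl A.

(∇×A)₁ = ∂A₃/∂v − ∂A₂/∂w = 6*u - 9*w^2 - 4*w
(∇×A)₂ = ∂A₁/∂w − ∂A₃/∂u = -4*v*w - 6*v
(∇×A)₃ = ∂A₂/∂u − ∂A₁/∂v = 2*u*v^2 - 6*u + 2*w^2
∇×A = (6*u - 9*w^2 - 4*w, -4*v*w - 6*v, 2*u*v^2 - 6*u + 2*w^2)
At (1, 2, 3): (-87, -36, 20).

(-87, -36, 20)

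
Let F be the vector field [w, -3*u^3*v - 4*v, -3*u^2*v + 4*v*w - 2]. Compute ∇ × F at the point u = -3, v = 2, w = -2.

(∇×F)₁ = ∂F₃/∂v − ∂F₂/∂w = -3*u^2 + 4*w
(∇×F)₂ = ∂F₁/∂w − ∂F₃/∂u = 6*u*v + 1
(∇×F)₃ = ∂F₂/∂u − ∂F₁/∂v = -9*u^2*v
∇×F = (-3*u^2 + 4*w, 6*u*v + 1, -9*u^2*v)
At (-3, 2, -2): (-35, -35, -162).

(-35, -35, -162)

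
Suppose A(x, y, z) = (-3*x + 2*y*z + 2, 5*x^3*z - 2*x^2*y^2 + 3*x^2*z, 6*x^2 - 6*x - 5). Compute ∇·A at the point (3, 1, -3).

∂A₁/∂x = -3
∂A₂/∂y = -4*x^2*y
∂A₃/∂z = 0
∇·A = -4*x^2*y - 3
At (3, 1, -3): -39.

-39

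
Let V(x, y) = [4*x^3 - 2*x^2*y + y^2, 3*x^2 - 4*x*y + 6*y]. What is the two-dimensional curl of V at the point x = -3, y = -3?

18

∂V₂/∂x = 6*x - 4*y
∂V₁/∂y = -2*x^2 + 2*y
Scalar curl = 2*x^2 + 6*x - 6*y
At (-3, -3): 18.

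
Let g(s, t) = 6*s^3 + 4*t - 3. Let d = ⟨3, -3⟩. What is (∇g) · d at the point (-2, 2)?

204

∂g/∂s = 18*s^2
∂g/∂t = 4
∇g at (-2, 2) = (72, 4)
∇g · d = (72)(3) + (4)(-3) = 204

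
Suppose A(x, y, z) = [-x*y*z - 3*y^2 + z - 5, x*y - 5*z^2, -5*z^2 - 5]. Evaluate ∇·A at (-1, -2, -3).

23

∂A₁/∂x = -y*z
∂A₂/∂y = x
∂A₃/∂z = -10*z
∇·A = x - y*z - 10*z
At (-1, -2, -3): 23.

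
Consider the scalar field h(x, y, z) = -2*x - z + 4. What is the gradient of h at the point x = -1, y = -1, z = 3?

∂h/∂x = -2
∂h/∂y = 0
∂h/∂z = -1
∇h = (-2, 0, -1)
At (-1, -1, 3): (-2, 0, -1).

(-2, 0, -1)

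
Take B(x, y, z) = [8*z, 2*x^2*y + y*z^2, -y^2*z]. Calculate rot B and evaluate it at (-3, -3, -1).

(-12, 8, 36)

(∇×B)₁ = ∂B₃/∂y − ∂B₂/∂z = -4*y*z
(∇×B)₂ = ∂B₁/∂z − ∂B₃/∂x = 8
(∇×B)₃ = ∂B₂/∂x − ∂B₁/∂y = 4*x*y
∇×B = (-4*y*z, 8, 4*x*y)
At (-3, -3, -1): (-12, 8, 36).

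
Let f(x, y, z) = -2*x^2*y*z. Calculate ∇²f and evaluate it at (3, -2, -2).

∂²f/∂x² = -4*y*z
∂²f/∂y² = 0
∂²f/∂z² = 0
∇²f = -4*y*z
At (3, -2, -2): -16.

-16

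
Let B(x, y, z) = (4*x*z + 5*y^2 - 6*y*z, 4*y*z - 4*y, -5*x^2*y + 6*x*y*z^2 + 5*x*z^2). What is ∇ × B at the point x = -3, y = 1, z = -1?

(-67, -59, -16)

(∇×B)₁ = ∂B₃/∂y − ∂B₂/∂z = -5*x^2 + 6*x*z^2 - 4*y
(∇×B)₂ = ∂B₁/∂z − ∂B₃/∂x = 10*x*y + 4*x - 6*y*z^2 - 6*y - 5*z^2
(∇×B)₃ = ∂B₂/∂x − ∂B₁/∂y = -10*y + 6*z
∇×B = (-5*x^2 + 6*x*z^2 - 4*y, 10*x*y + 4*x - 6*y*z^2 - 6*y - 5*z^2, -10*y + 6*z)
At (-3, 1, -1): (-67, -59, -16).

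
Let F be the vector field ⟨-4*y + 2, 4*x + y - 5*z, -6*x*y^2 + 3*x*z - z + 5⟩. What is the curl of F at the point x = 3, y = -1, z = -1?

(∇×F)₁ = ∂F₃/∂y − ∂F₂/∂z = -12*x*y + 5
(∇×F)₂ = ∂F₁/∂z − ∂F₃/∂x = 6*y^2 - 3*z
(∇×F)₃ = ∂F₂/∂x − ∂F₁/∂y = 8
∇×F = (-12*x*y + 5, 6*y^2 - 3*z, 8)
At (3, -1, -1): (41, 9, 8).

(41, 9, 8)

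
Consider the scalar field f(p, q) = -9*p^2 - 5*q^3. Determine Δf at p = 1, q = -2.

∂²f/∂p² = -18
∂²f/∂q² = -30*q
∇²f = -30*q - 18
At (1, -2): 42.

42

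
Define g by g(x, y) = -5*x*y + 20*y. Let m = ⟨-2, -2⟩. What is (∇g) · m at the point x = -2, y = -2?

∂g/∂x = -5*y
∂g/∂y = -5*x + 20
∇g at (-2, -2) = (10, 30)
∇g · m = (10)(-2) + (30)(-2) = -80

-80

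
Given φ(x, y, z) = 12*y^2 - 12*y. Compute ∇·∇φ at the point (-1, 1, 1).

24

∂²φ/∂x² = 0
∂²φ/∂y² = 24
∂²φ/∂z² = 0
∇²φ = 24
At (-1, 1, 1): 24.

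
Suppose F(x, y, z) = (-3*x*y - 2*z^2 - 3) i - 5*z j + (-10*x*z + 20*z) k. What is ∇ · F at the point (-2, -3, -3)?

∂F₁/∂x = -3*y
∂F₂/∂y = 0
∂F₃/∂z = -10*x + 20
∇·F = -10*x - 3*y + 20
At (-2, -3, -3): 49.

49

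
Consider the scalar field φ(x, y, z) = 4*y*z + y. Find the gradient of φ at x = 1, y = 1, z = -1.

(0, -3, 4)

∂φ/∂x = 0
∂φ/∂y = 4*z + 1
∂φ/∂z = 4*y
∇φ = (0, 4*z + 1, 4*y)
At (1, 1, -1): (0, -3, 4).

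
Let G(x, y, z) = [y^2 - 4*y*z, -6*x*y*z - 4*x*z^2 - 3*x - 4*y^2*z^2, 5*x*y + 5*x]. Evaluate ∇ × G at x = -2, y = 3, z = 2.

(66, -32, -53)

(∇×G)₁ = ∂G₃/∂y − ∂G₂/∂z = 6*x*y + 8*x*z + 5*x + 8*y^2*z
(∇×G)₂ = ∂G₁/∂z − ∂G₃/∂x = -9*y - 5
(∇×G)₃ = ∂G₂/∂x − ∂G₁/∂y = -6*y*z - 2*y - 4*z^2 + 4*z - 3
∇×G = (6*x*y + 8*x*z + 5*x + 8*y^2*z, -9*y - 5, -6*y*z - 2*y - 4*z^2 + 4*z - 3)
At (-2, 3, 2): (66, -32, -53).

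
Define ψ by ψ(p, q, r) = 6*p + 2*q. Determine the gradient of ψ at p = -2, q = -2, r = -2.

∂ψ/∂p = 6
∂ψ/∂q = 2
∂ψ/∂r = 0
∇ψ = (6, 2, 0)
At (-2, -2, -2): (6, 2, 0).

(6, 2, 0)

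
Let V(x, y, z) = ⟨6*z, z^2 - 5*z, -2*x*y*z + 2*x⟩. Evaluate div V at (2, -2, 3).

∂V₁/∂x = 0
∂V₂/∂y = 0
∂V₃/∂z = -2*x*y
∇·V = -2*x*y
At (2, -2, 3): 8.

8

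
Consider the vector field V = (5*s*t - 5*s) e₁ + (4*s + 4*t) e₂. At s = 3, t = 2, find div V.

9

∂V₁/∂s = 5*t - 5
∂V₂/∂t = 4
∇·V = 5*t - 1
At (3, 2): 9.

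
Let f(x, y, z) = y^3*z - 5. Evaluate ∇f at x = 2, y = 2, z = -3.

(0, -36, 8)

∂f/∂x = 0
∂f/∂y = 3*y^2*z
∂f/∂z = y^3
∇f = (0, 3*y^2*z, y^3)
At (2, 2, -3): (0, -36, 8).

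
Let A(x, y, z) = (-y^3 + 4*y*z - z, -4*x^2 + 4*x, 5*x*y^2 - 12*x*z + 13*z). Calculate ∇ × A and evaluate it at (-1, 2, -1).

(-20, -25, 28)

(∇×A)₁ = ∂A₃/∂y − ∂A₂/∂z = 10*x*y
(∇×A)₂ = ∂A₁/∂z − ∂A₃/∂x = -5*y^2 + 4*y + 12*z - 1
(∇×A)₃ = ∂A₂/∂x − ∂A₁/∂y = -8*x + 3*y^2 - 4*z + 4
∇×A = (10*x*y, -5*y^2 + 4*y + 12*z - 1, -8*x + 3*y^2 - 4*z + 4)
At (-1, 2, -1): (-20, -25, 28).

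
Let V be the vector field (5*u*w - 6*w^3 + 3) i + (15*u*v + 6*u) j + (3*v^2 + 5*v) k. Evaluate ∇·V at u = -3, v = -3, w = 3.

-30

∂V₁/∂u = 5*w
∂V₂/∂v = 15*u
∂V₃/∂w = 0
∇·V = 15*u + 5*w
At (-3, -3, 3): -30.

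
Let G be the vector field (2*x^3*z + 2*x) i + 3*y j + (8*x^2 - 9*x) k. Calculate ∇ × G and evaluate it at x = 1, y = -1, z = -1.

(0, -5, 0)

(∇×G)₁ = ∂G₃/∂y − ∂G₂/∂z = 0
(∇×G)₂ = ∂G₁/∂z − ∂G₃/∂x = 2*x^3 - 16*x + 9
(∇×G)₃ = ∂G₂/∂x − ∂G₁/∂y = 0
∇×G = (0, 2*x^3 - 16*x + 9, 0)
At (1, -1, -1): (0, -5, 0).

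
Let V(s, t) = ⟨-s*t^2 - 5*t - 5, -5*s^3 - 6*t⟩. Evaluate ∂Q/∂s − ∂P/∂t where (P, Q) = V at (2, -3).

∂V₂/∂s = -15*s^2
∂V₁/∂t = -2*s*t - 5
Scalar curl = -15*s^2 + 2*s*t + 5
At (2, -3): -67.

-67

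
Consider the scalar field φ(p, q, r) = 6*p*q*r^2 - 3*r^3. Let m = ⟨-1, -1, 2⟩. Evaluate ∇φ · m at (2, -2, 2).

-264

∂φ/∂p = 6*q*r^2
∂φ/∂q = 6*p*r^2
∂φ/∂r = 12*p*q*r - 9*r^2
∇φ at (2, -2, 2) = (-48, 48, -132)
∇φ · m = (-48)(-1) + (48)(-1) + (-132)(2) = -264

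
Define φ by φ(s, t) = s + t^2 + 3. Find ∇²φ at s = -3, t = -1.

∂²φ/∂s² = 0
∂²φ/∂t² = 2
∇²φ = 2
At (-3, -1): 2.

2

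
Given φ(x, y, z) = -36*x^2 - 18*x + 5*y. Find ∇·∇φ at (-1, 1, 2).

-72

∂²φ/∂x² = -72
∂²φ/∂y² = 0
∂²φ/∂z² = 0
∇²φ = -72
At (-1, 1, 2): -72.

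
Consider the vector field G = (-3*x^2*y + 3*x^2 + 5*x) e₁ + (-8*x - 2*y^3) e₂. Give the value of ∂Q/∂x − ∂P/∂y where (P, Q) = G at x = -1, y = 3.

∂G₂/∂x = -8
∂G₁/∂y = -3*x^2
Scalar curl = 3*x^2 - 8
At (-1, 3): -5.

-5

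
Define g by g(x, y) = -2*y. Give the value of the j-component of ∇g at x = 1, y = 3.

(∇g)_2 = ∂g/∂y = -2
At (1, 3): -2.

-2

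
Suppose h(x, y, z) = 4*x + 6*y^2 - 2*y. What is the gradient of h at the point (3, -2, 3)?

(4, -26, 0)

∂h/∂x = 4
∂h/∂y = 12*y - 2
∂h/∂z = 0
∇h = (4, 12*y - 2, 0)
At (3, -2, 3): (4, -26, 0).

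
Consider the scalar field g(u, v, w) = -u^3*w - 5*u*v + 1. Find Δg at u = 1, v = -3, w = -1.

6

∂²g/∂u² = -6*u*w
∂²g/∂v² = 0
∂²g/∂w² = 0
∇²g = -6*u*w
At (1, -3, -1): 6.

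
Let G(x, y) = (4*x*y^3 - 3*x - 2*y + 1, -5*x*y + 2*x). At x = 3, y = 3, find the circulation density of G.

-335

∂G₂/∂x = -5*y + 2
∂G₁/∂y = 12*x*y^2 - 2
Scalar curl = -12*x*y^2 - 5*y + 4
At (3, 3): -335.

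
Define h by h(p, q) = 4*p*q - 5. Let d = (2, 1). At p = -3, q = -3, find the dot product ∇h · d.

∂h/∂p = 4*q
∂h/∂q = 4*p
∇h at (-3, -3) = (-12, -12)
∇h · d = (-12)(2) + (-12)(1) = -36

-36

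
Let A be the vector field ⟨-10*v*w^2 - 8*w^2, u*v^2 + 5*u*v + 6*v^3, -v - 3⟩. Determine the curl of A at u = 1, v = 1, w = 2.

(-1, -72, 46)

(∇×A)₁ = ∂A₃/∂v − ∂A₂/∂w = -1
(∇×A)₂ = ∂A₁/∂w − ∂A₃/∂u = -20*v*w - 16*w
(∇×A)₃ = ∂A₂/∂u − ∂A₁/∂v = v^2 + 5*v + 10*w^2
∇×A = (-1, -20*v*w - 16*w, v^2 + 5*v + 10*w^2)
At (1, 1, 2): (-1, -72, 46).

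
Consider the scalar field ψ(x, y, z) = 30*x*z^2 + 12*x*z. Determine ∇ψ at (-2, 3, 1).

∂ψ/∂x = 30*z^2 + 12*z
∂ψ/∂y = 0
∂ψ/∂z = 60*x*z + 12*x
∇ψ = (30*z^2 + 12*z, 0, 60*x*z + 12*x)
At (-2, 3, 1): (42, 0, -144).

(42, 0, -144)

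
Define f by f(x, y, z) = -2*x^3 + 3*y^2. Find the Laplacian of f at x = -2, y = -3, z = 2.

30

∂²f/∂x² = -12*x
∂²f/∂y² = 6
∂²f/∂z² = 0
∇²f = -12*x + 6
At (-2, -3, 2): 30.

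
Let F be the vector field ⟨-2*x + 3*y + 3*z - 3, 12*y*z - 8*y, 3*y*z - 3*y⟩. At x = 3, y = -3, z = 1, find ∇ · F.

∂F₁/∂x = -2
∂F₂/∂y = 12*z - 8
∂F₃/∂z = 3*y
∇·F = 3*y + 12*z - 10
At (3, -3, 1): -7.

-7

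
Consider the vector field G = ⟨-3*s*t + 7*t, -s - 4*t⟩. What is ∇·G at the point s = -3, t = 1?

∂G₁/∂s = -3*t
∂G₂/∂t = -4
∇·G = -3*t - 4
At (-3, 1): -7.

-7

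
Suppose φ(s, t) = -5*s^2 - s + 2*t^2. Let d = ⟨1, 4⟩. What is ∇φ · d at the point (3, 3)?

17

∂φ/∂s = -10*s - 1
∂φ/∂t = 4*t
∇φ at (3, 3) = (-31, 12)
∇φ · d = (-31)(1) + (12)(4) = 17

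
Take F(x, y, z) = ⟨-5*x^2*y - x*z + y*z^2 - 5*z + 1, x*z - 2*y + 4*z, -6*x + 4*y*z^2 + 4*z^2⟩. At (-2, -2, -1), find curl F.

(2, 7, 18)

(∇×F)₁ = ∂F₃/∂y − ∂F₂/∂z = -x + 4*z^2 - 4
(∇×F)₂ = ∂F₁/∂z − ∂F₃/∂x = -x + 2*y*z + 1
(∇×F)₃ = ∂F₂/∂x − ∂F₁/∂y = 5*x^2 - z^2 + z
∇×F = (-x + 4*z^2 - 4, -x + 2*y*z + 1, 5*x^2 - z^2 + z)
At (-2, -2, -1): (2, 7, 18).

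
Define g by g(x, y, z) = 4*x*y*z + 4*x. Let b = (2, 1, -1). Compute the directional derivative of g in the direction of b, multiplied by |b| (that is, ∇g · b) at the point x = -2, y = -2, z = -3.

64

∂g/∂x = 4*y*z + 4
∂g/∂y = 4*x*z
∂g/∂z = 4*x*y
∇g at (-2, -2, -3) = (28, 24, 16)
∇g · b = (28)(2) + (24)(1) + (16)(-1) = 64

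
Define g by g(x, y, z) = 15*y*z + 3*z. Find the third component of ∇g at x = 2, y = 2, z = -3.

(∇g)_3 = ∂g/∂z = 15*y + 3
At (2, 2, -3): 33.

33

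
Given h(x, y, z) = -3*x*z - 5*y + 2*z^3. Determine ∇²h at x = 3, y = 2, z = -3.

-36

∂²h/∂x² = 0
∂²h/∂y² = 0
∂²h/∂z² = 12*z
∇²h = 12*z
At (3, 2, -3): -36.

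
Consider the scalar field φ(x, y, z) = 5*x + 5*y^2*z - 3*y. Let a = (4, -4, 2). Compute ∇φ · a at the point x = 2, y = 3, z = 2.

-118

∂φ/∂x = 5
∂φ/∂y = 10*y*z - 3
∂φ/∂z = 5*y^2
∇φ at (2, 3, 2) = (5, 57, 45)
∇φ · a = (5)(4) + (57)(-4) + (45)(2) = -118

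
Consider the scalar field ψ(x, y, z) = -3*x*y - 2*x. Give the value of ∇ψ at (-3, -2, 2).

(4, 9, 0)

∂ψ/∂x = -3*y - 2
∂ψ/∂y = -3*x
∂ψ/∂z = 0
∇ψ = (-3*y - 2, -3*x, 0)
At (-3, -2, 2): (4, 9, 0).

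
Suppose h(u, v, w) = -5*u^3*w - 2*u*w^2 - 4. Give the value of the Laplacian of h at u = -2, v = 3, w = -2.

∂²h/∂u² = -30*u*w
∂²h/∂v² = 0
∂²h/∂w² = -4*u
∇²h = -30*u*w - 4*u
At (-2, 3, -2): -112.

-112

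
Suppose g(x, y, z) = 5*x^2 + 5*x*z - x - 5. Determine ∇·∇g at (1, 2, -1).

10

∂²g/∂x² = 10
∂²g/∂y² = 0
∂²g/∂z² = 0
∇²g = 10
At (1, 2, -1): 10.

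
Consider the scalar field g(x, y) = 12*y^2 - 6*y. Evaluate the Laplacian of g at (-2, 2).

24

∂²g/∂x² = 0
∂²g/∂y² = 24
∇²g = 24
At (-2, 2): 24.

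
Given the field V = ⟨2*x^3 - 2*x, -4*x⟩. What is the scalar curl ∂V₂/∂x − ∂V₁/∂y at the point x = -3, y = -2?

∂V₂/∂x = -4
∂V₁/∂y = 0
Scalar curl = -4
At (-3, -2): -4.

-4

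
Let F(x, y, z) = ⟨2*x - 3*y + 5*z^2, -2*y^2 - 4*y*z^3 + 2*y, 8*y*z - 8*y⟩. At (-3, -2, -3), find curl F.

(-248, -30, 3)

(∇×F)₁ = ∂F₃/∂y − ∂F₂/∂z = 12*y*z^2 + 8*z - 8
(∇×F)₂ = ∂F₁/∂z − ∂F₃/∂x = 10*z
(∇×F)₃ = ∂F₂/∂x − ∂F₁/∂y = 3
∇×F = (12*y*z^2 + 8*z - 8, 10*z, 3)
At (-3, -2, -3): (-248, -30, 3).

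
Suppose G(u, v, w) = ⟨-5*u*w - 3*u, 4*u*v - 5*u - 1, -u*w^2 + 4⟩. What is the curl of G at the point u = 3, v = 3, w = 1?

(0, -14, 7)

(∇×G)₁ = ∂G₃/∂v − ∂G₂/∂w = 0
(∇×G)₂ = ∂G₁/∂w − ∂G₃/∂u = -5*u + w^2
(∇×G)₃ = ∂G₂/∂u − ∂G₁/∂v = 4*v - 5
∇×G = (0, -5*u + w^2, 4*v - 5)
At (3, 3, 1): (0, -14, 7).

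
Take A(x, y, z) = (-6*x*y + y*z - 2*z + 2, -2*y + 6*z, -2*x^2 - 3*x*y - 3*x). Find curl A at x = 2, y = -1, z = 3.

(∇×A)₁ = ∂A₃/∂y − ∂A₂/∂z = -3*x - 6
(∇×A)₂ = ∂A₁/∂z − ∂A₃/∂x = 4*x + 4*y + 1
(∇×A)₃ = ∂A₂/∂x − ∂A₁/∂y = 6*x - z
∇×A = (-3*x - 6, 4*x + 4*y + 1, 6*x - z)
At (2, -1, 3): (-12, 5, 9).

(-12, 5, 9)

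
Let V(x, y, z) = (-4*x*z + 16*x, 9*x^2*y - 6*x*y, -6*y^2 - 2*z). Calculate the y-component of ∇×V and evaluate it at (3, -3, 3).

(∇×V)_2 = ∂V₁/∂z − ∂V₃/∂x
= -4*x − (0)
= -4*x
At (3, -3, 3): -12.

-12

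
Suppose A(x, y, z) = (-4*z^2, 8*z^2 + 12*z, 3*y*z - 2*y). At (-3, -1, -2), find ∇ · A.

∂A₁/∂x = 0
∂A₂/∂y = 0
∂A₃/∂z = 3*y
∇·A = 3*y
At (-3, -1, -2): -3.

-3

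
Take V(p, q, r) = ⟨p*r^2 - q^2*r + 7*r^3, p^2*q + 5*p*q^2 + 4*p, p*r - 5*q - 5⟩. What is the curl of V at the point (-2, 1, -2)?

(∇×V)₁ = ∂V₃/∂q − ∂V₂/∂r = -5
(∇×V)₂ = ∂V₁/∂r − ∂V₃/∂p = 2*p*r - q^2 + 21*r^2 - r
(∇×V)₃ = ∂V₂/∂p − ∂V₁/∂q = 2*p*q + 5*q^2 + 2*q*r + 4
∇×V = (-5, 2*p*r - q^2 + 21*r^2 - r, 2*p*q + 5*q^2 + 2*q*r + 4)
At (-2, 1, -2): (-5, 93, 1).

(-5, 93, 1)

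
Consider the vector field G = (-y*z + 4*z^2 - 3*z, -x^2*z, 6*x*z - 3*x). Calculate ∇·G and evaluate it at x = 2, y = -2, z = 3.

∂G₁/∂x = 0
∂G₂/∂y = 0
∂G₃/∂z = 6*x
∇·G = 6*x
At (2, -2, 3): 12.

12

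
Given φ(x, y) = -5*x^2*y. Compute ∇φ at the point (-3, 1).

∂φ/∂x = -10*x*y
∂φ/∂y = -5*x^2
∇φ = (-10*x*y, -5*x^2)
At (-3, 1): (30, -45).

(30, -45)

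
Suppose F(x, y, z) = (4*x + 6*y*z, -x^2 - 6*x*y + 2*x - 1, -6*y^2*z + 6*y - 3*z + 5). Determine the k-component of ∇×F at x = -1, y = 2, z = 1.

(∇×F)_3 = ∂F₂/∂x − ∂F₁/∂y
= -2*x - 6*y + 2 − (6*z)
= -2*x - 6*y - 6*z + 2
At (-1, 2, 1): -14.

-14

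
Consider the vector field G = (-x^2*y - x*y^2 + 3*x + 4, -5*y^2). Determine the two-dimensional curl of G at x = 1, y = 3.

7

∂G₂/∂x = 0
∂G₁/∂y = -x^2 - 2*x*y
Scalar curl = x^2 + 2*x*y
At (1, 3): 7.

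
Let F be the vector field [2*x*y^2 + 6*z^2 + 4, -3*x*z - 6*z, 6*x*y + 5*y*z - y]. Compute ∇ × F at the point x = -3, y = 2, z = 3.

(-7, 24, 15)

(∇×F)₁ = ∂F₃/∂y − ∂F₂/∂z = 9*x + 5*z + 5
(∇×F)₂ = ∂F₁/∂z − ∂F₃/∂x = -6*y + 12*z
(∇×F)₃ = ∂F₂/∂x − ∂F₁/∂y = -4*x*y - 3*z
∇×F = (9*x + 5*z + 5, -6*y + 12*z, -4*x*y - 3*z)
At (-3, 2, 3): (-7, 24, 15).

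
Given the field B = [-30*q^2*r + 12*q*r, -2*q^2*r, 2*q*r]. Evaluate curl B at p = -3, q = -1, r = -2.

(∇×B)₁ = ∂B₃/∂q − ∂B₂/∂r = 2*q^2 + 2*r
(∇×B)₂ = ∂B₁/∂r − ∂B₃/∂p = -30*q^2 + 12*q
(∇×B)₃ = ∂B₂/∂p − ∂B₁/∂q = 60*q*r - 12*r
∇×B = (2*q^2 + 2*r, -30*q^2 + 12*q, 60*q*r - 12*r)
At (-3, -1, -2): (-2, -42, 144).

(-2, -42, 144)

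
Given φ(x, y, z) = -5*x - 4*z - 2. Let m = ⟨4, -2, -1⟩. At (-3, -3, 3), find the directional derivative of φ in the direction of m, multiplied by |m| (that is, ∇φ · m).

∂φ/∂x = -5
∂φ/∂y = 0
∂φ/∂z = -4
∇φ at (-3, -3, 3) = (-5, 0, -4)
∇φ · m = (-5)(4) + (0)(-2) + (-4)(-1) = -16

-16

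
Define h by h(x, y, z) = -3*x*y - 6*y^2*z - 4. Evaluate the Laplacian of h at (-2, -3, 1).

∂²h/∂x² = 0
∂²h/∂y² = -12*z
∂²h/∂z² = 0
∇²h = -12*z
At (-2, -3, 1): -12.

-12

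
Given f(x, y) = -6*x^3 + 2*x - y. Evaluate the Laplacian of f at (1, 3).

-36

∂²f/∂x² = -36*x
∂²f/∂y² = 0
∇²f = -36*x
At (1, 3): -36.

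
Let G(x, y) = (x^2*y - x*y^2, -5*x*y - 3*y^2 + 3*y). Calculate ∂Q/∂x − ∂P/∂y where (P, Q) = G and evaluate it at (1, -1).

∂G₂/∂x = -5*y
∂G₁/∂y = x^2 - 2*x*y
Scalar curl = -x^2 + 2*x*y - 5*y
At (1, -1): 2.

2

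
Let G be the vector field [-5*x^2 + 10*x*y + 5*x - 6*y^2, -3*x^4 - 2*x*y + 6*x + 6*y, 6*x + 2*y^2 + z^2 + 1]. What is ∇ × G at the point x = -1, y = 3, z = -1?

(∇×G)₁ = ∂G₃/∂y − ∂G₂/∂z = 4*y
(∇×G)₂ = ∂G₁/∂z − ∂G₃/∂x = -6
(∇×G)₃ = ∂G₂/∂x − ∂G₁/∂y = -12*x^3 - 10*x + 10*y + 6
∇×G = (4*y, -6, -12*x^3 - 10*x + 10*y + 6)
At (-1, 3, -1): (12, -6, 58).

(12, -6, 58)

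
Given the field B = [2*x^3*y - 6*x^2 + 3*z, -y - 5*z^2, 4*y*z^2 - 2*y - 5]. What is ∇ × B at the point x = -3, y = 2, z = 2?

(∇×B)₁ = ∂B₃/∂y − ∂B₂/∂z = 4*z^2 + 10*z - 2
(∇×B)₂ = ∂B₁/∂z − ∂B₃/∂x = 3
(∇×B)₃ = ∂B₂/∂x − ∂B₁/∂y = -2*x^3
∇×B = (4*z^2 + 10*z - 2, 3, -2*x^3)
At (-3, 2, 2): (34, 3, 54).

(34, 3, 54)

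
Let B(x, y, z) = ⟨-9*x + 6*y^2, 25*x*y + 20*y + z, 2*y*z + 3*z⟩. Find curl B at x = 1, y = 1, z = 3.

(5, 0, 13)

(∇×B)₁ = ∂B₃/∂y − ∂B₂/∂z = 2*z - 1
(∇×B)₂ = ∂B₁/∂z − ∂B₃/∂x = 0
(∇×B)₃ = ∂B₂/∂x − ∂B₁/∂y = 13*y
∇×B = (2*z - 1, 0, 13*y)
At (1, 1, 3): (5, 0, 13).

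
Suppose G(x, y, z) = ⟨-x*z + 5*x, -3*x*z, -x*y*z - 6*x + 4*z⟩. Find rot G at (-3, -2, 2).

(-3, 5, -6)

(∇×G)₁ = ∂G₃/∂y − ∂G₂/∂z = -x*z + 3*x
(∇×G)₂ = ∂G₁/∂z − ∂G₃/∂x = -x + y*z + 6
(∇×G)₃ = ∂G₂/∂x − ∂G₁/∂y = -3*z
∇×G = (-x*z + 3*x, -x + y*z + 6, -3*z)
At (-3, -2, 2): (-3, 5, -6).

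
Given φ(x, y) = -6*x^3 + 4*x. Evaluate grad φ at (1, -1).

∂φ/∂x = -18*x^2 + 4
∂φ/∂y = 0
∇φ = (-18*x^2 + 4, 0)
At (1, -1): (-14, 0).

(-14, 0)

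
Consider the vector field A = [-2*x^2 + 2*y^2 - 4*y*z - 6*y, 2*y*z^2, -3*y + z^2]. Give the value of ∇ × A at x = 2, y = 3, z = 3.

(-39, -12, 6)

(∇×A)₁ = ∂A₃/∂y − ∂A₂/∂z = -4*y*z - 3
(∇×A)₂ = ∂A₁/∂z − ∂A₃/∂x = -4*y
(∇×A)₃ = ∂A₂/∂x − ∂A₁/∂y = -4*y + 4*z + 6
∇×A = (-4*y*z - 3, -4*y, -4*y + 4*z + 6)
At (2, 3, 3): (-39, -12, 6).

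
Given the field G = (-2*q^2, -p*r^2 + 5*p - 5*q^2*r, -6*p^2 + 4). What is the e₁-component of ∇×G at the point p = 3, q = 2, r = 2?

32

(∇×G)_1 = ∂G₃/∂q − ∂G₂/∂r
= 0 − (-2*p*r - 5*q^2)
= 2*p*r + 5*q^2
At (3, 2, 2): 32.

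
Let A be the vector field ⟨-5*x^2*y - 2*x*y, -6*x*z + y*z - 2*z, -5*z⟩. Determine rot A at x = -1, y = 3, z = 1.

(∇×A)₁ = ∂A₃/∂y − ∂A₂/∂z = 6*x - y + 2
(∇×A)₂ = ∂A₁/∂z − ∂A₃/∂x = 0
(∇×A)₃ = ∂A₂/∂x − ∂A₁/∂y = 5*x^2 + 2*x - 6*z
∇×A = (6*x - y + 2, 0, 5*x^2 + 2*x - 6*z)
At (-1, 3, 1): (-7, 0, -3).

(-7, 0, -3)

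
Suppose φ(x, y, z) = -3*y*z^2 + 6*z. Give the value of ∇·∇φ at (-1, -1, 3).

6

∂²φ/∂x² = 0
∂²φ/∂y² = 0
∂²φ/∂z² = -6*y
∇²φ = -6*y
At (-1, -1, 3): 6.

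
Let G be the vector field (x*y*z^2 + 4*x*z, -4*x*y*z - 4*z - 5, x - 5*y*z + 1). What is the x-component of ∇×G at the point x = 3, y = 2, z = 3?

(∇×G)_1 = ∂G₃/∂y − ∂G₂/∂z
= -5*z − (-4*x*y - 4)
= 4*x*y - 5*z + 4
At (3, 2, 3): 13.

13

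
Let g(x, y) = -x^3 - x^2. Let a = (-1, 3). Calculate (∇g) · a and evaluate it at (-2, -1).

8

∂g/∂x = -3*x^2 - 2*x
∂g/∂y = 0
∇g at (-2, -1) = (-8, 0)
∇g · a = (-8)(-1) + (0)(3) = 8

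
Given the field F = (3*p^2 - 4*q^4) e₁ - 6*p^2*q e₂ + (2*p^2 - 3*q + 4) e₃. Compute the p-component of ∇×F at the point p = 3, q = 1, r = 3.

-3

(∇×F)_1 = ∂F₃/∂q − ∂F₂/∂r
= -3 − (0)
= -3
At (3, 1, 3): -3.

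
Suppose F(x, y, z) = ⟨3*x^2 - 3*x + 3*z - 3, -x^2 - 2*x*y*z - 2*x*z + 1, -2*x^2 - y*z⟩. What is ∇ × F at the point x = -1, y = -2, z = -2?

(∇×F)₁ = ∂F₃/∂y − ∂F₂/∂z = 2*x*y + 2*x - z
(∇×F)₂ = ∂F₁/∂z − ∂F₃/∂x = 4*x + 3
(∇×F)₃ = ∂F₂/∂x − ∂F₁/∂y = -2*x - 2*y*z - 2*z
∇×F = (2*x*y + 2*x - z, 4*x + 3, -2*x - 2*y*z - 2*z)
At (-1, -2, -2): (4, -1, -2).

(4, -1, -2)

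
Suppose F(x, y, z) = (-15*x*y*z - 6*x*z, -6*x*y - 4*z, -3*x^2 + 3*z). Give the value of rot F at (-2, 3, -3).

(∇×F)₁ = ∂F₃/∂y − ∂F₂/∂z = 4
(∇×F)₂ = ∂F₁/∂z − ∂F₃/∂x = -15*x*y
(∇×F)₃ = ∂F₂/∂x − ∂F₁/∂y = 15*x*z - 6*y
∇×F = (4, -15*x*y, 15*x*z - 6*y)
At (-2, 3, -3): (4, 90, 72).

(4, 90, 72)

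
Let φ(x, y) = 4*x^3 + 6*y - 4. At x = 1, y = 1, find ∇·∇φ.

24

∂²φ/∂x² = 24*x
∂²φ/∂y² = 0
∇²φ = 24*x
At (1, 1): 24.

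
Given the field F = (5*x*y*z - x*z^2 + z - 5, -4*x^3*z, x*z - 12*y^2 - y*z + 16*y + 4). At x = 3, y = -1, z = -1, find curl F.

(149, -7, 123)

(∇×F)₁ = ∂F₃/∂y − ∂F₂/∂z = 4*x^3 - 24*y - z + 16
(∇×F)₂ = ∂F₁/∂z − ∂F₃/∂x = 5*x*y - 2*x*z - z + 1
(∇×F)₃ = ∂F₂/∂x − ∂F₁/∂y = -12*x^2*z - 5*x*z
∇×F = (4*x^3 - 24*y - z + 16, 5*x*y - 2*x*z - z + 1, -12*x^2*z - 5*x*z)
At (3, -1, -1): (149, -7, 123).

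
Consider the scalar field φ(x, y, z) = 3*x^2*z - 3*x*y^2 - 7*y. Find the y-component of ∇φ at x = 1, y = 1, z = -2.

(∇φ)_2 = ∂φ/∂y = -6*x*y - 7
At (1, 1, -2): -13.

-13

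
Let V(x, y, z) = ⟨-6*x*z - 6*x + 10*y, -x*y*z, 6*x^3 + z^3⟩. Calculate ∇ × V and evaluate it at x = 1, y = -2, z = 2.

(∇×V)₁ = ∂V₃/∂y − ∂V₂/∂z = x*y
(∇×V)₂ = ∂V₁/∂z − ∂V₃/∂x = -18*x^2 - 6*x
(∇×V)₃ = ∂V₂/∂x − ∂V₁/∂y = -y*z - 10
∇×V = (x*y, -18*x^2 - 6*x, -y*z - 10)
At (1, -2, 2): (-2, -24, -6).

(-2, -24, -6)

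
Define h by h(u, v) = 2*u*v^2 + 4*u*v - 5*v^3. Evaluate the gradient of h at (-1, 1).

(6, -23)

∂h/∂u = 2*v^2 + 4*v
∂h/∂v = 4*u*v + 4*u - 15*v^2
∇h = (2*v^2 + 4*v, 4*u*v + 4*u - 15*v^2)
At (-1, 1): (6, -23).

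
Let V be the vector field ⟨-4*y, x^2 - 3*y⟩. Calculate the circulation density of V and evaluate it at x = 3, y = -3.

∂V₂/∂x = 2*x
∂V₁/∂y = -4
Scalar curl = 2*x + 4
At (3, -3): 10.

10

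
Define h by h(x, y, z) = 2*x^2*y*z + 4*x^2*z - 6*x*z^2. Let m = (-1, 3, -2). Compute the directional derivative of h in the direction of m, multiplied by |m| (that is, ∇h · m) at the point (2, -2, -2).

-120

∂h/∂x = 4*x*y*z + 8*x*z - 6*z^2
∂h/∂y = 2*x^2*z
∂h/∂z = 2*x^2*y + 4*x^2 - 12*x*z
∇h at (2, -2, -2) = (-24, -16, 48)
∇h · m = (-24)(-1) + (-16)(3) + (48)(-2) = -120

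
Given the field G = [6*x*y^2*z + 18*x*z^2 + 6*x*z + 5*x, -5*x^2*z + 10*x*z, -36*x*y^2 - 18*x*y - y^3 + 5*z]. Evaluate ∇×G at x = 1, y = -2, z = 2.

(109, 210, 48)

(∇×G)₁ = ∂G₃/∂y − ∂G₂/∂z = 5*x^2 - 72*x*y - 28*x - 3*y^2
(∇×G)₂ = ∂G₁/∂z − ∂G₃/∂x = 6*x*y^2 + 36*x*z + 6*x + 36*y^2 + 18*y
(∇×G)₃ = ∂G₂/∂x − ∂G₁/∂y = -12*x*y*z - 10*x*z + 10*z
∇×G = (5*x^2 - 72*x*y - 28*x - 3*y^2, 6*x*y^2 + 36*x*z + 6*x + 36*y^2 + 18*y, -12*x*y*z - 10*x*z + 10*z)
At (1, -2, 2): (109, 210, 48).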